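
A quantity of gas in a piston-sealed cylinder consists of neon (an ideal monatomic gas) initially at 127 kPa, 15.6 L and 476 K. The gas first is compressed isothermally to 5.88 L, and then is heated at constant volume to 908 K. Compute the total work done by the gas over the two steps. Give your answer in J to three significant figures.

Step 1 (isothermal): W = P₁V₁ ln(V₂/V₁) = (1981) ln(5.88/15.6) = -1933 J.
Step 2 (isochoric): W = 0 (constant volume).
W_total = -1933 + 0 = -1933 J.

W_total ≈ -1930 J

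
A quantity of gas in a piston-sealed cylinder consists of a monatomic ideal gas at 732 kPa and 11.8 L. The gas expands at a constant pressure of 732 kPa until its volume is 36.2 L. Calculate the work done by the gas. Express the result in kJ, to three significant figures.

W ≈ 17.9 kJ

Isobaric: W = P ΔV.
W = (732 kPa)(36.2 − 11.8 L) = (732)(24.4) = 17861 J.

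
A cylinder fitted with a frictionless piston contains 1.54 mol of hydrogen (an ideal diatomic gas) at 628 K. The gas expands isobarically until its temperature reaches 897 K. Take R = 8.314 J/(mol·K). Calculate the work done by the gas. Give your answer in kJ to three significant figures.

Isobaric: W = P ΔV = nR ΔT.
W = (1.54)(8.314)(897 − 628) = 3444 J.

W ≈ 3.44 kJ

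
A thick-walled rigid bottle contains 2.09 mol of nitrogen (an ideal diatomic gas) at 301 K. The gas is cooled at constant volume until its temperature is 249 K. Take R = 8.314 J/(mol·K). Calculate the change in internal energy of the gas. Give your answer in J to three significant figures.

ΔU ≈ -2260 J

Constant volume ⇒ W = 0, so Q = ΔU = nCᵥΔT with Cᵥ = 5R/2 = 20.79 J/(mol·K).
ΔU = (2.09)(20.79)(249 − 301) = -2259 J.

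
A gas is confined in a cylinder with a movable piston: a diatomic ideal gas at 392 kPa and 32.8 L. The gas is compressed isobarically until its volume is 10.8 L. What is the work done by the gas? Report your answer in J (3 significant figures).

Isobaric: W = P ΔV.
W = (392 kPa)(10.8 − 32.8 L) = (392)(-22) = -8624 J.

W ≈ -8620 J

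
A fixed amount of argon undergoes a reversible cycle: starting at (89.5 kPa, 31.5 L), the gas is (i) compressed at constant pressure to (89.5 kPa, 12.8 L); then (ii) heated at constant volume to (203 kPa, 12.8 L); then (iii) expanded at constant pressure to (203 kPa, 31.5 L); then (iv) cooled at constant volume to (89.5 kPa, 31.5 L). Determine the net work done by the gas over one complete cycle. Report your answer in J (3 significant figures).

W_net ≈ 2120 J

Constant-volume legs do no work.
W(i) = (89.5)(12.8 − 31.5) = -1674 J; W(iii) = (203)(31.5 − 12.8) = 3796 J.
W_net = -1674 + 3796 = 2122 J (the clockwise enclosed area).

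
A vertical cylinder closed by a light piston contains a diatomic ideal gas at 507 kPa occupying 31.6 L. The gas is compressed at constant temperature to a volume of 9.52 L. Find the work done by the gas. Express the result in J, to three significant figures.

W ≈ -19200 J

Isothermal: W = nRT ln(V₂/V₁) = P₁V₁ ln(V₂/V₁).
P₁V₁ = (507 kPa)(31.6 L) = 16021 J.
W = 16021 × ln(9.52/31.6) = 16021 × -1.2
W_by_gas = -19222 J.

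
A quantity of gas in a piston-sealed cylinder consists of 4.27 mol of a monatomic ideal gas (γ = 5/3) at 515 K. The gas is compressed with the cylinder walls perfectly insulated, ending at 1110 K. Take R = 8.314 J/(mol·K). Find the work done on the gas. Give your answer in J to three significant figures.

Adiabatic ⇒ Q = 0, so W_by = −ΔU = nCᵥ(T₁ − T₂).
Cᵥ = 3R/2 = 12.47 J/(mol·K).
W = (4.27)(12.47)(515 − 1110) = -31684 J.
Work on gas = −W_by = 31684 J.

W ≈ 31700 J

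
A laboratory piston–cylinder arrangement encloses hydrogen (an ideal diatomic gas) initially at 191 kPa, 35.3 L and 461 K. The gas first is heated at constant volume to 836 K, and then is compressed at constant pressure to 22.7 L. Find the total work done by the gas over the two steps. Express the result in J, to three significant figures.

Step 1 (isochoric): W = 0 (constant volume).
After step 1: P = 346.4 kPa (V unchanged).
Step 2 (isobaric): W = PΔV = (346.4 kPa)(22.7 − 35.3 L) = -4364 J.
W_total = 0 − 4364 = -4364 J.

W_total ≈ -4360 J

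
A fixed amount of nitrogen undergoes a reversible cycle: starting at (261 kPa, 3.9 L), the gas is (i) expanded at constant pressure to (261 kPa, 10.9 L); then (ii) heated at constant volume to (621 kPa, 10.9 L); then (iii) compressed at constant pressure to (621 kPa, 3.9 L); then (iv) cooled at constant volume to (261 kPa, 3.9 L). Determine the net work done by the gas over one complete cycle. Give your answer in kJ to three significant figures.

Constant-volume legs do no work.
W(i) = (261)(10.9 − 3.9) = 1827 J; W(iii) = (621)(3.9 − 10.9) = -4347 J.
W_net = 1827 − 4347 = -2520 J (the counter-clockwise enclosed area).

W_net ≈ -2.52 kJ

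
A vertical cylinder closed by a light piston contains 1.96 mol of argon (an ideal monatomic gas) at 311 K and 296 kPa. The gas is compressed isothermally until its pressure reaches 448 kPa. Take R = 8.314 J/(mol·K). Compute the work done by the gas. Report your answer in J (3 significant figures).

W ≈ -2100 J

Isothermal process: W = nRT ln(V₂/V₁) = nRT ln(P₁/P₂).
W = (1.96)(8.314)(311) × ln(296/448)
  = 5068 × ln(0.6607) = 5068 × -0.4144
W_by_gas = -2100 J.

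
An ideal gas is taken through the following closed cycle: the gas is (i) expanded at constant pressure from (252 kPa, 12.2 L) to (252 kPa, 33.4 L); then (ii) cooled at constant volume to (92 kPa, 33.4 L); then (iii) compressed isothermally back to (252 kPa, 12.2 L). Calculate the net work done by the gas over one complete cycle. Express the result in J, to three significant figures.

W_net ≈ 2250 J

Leg (i): W = PΔV = (252)(33.4 − 12.2) = 5342 J.
Leg (ii): W = 0.
Leg (iii): W = PᵢVᵢ ln(V_f/Vᵢ) = (3073) ln(12.2/33.4) = -3095 J.
W_net = 5342 − 3095 = 2248 J.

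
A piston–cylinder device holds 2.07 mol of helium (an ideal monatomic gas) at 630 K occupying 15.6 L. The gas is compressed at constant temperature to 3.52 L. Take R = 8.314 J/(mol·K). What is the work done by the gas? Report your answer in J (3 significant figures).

Isothermal: W = nRT ln(V₂/V₁).
W = (2.07)(8.314)(630) × ln(3.52/15.6)
  = 10842 × -1.489
W_by_gas = -16142 J.

W ≈ -16100 J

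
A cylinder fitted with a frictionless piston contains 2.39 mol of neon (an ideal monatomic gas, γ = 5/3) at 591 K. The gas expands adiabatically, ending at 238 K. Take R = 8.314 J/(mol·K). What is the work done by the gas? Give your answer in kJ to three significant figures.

Adiabatic ⇒ Q = 0, so W_by = −ΔU = nCᵥ(T₁ − T₂).
Cᵥ = 3R/2 = 12.47 J/(mol·K).
W = (2.39)(12.47)(591 − 238) = 10521 J.

W ≈ 10.5 kJ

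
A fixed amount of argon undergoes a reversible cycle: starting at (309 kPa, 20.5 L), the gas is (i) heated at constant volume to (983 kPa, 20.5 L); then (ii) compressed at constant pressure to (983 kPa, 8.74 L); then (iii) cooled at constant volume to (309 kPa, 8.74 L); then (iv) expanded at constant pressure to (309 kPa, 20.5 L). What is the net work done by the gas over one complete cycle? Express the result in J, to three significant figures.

Constant-volume legs do no work.
W(ii) = (983)(8.74 − 20.5) = -11560 J; W(iv) = (309)(20.5 − 8.74) = 3634 J.
W_net = -11560 + 3634 = -7926 J (the counter-clockwise enclosed area).

W_net ≈ -7930 J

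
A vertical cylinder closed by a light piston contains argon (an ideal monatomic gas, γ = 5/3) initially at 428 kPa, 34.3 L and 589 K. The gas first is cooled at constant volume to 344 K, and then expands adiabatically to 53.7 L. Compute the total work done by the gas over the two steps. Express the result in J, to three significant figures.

W_total ≈ 3320 J

Step 1 (isochoric): W = 0 (constant volume).
After step 1: P = 250 kPa (V unchanged).
Step 2 (adiabatic): W = (P₁V₁ − P₂V₂)/(γ−1) = (8574 − 6359)/0.667 = 3322 J.
W_total = 0 + 3322 = 3322 J.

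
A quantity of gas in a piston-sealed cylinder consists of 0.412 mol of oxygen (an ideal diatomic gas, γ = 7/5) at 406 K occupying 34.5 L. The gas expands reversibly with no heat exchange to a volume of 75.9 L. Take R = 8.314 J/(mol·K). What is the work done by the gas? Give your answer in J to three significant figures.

Adiabatic: TV^(γ−1) = const with γ = 7/5.
T₂ = T₁ (V₁/V₂)^(γ−1) = 406 × (34.5/75.9)^0.4 = 406 × 0.7295 = 296.2 K.
W_by = nCᵥ(T₁ − T₂) = (0.412)(20.79)(406 − 296.2) = 940.4 J.

W ≈ 940 J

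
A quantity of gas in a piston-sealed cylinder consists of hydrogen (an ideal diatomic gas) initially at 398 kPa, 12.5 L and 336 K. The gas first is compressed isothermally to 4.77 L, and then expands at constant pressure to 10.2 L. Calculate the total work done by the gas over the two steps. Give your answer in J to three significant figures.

W_total ≈ 871 J

Step 1 (isothermal): W = P₁V₁ ln(V₂/V₁) = (4975) ln(4.77/12.5) = -4793 J.
After step 1: P = 1043 kPa, V = 4.77 L, T = 336 K.
Step 2 (isobaric): W = PΔV = (1043 kPa)(10.2 − 4.77 L) = 5663 J.
W_total = -4793 + 5663 = 870.5 J.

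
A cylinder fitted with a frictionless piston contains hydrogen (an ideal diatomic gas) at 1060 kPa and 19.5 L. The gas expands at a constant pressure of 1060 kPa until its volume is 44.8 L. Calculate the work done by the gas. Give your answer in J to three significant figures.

Isobaric: W = P ΔV.
W = (1060 kPa)(44.8 − 19.5 L) = (1060)(25.3) = 26818 J.

W ≈ 26800 J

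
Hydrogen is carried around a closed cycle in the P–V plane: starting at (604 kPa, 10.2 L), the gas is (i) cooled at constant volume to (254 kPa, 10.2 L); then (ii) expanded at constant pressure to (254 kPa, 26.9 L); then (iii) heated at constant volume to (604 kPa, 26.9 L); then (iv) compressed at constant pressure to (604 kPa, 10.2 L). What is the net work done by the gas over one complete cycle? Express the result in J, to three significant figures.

W_net ≈ -5840 J

Constant-volume legs do no work.
W(ii) = (254)(26.9 − 10.2) = 4242 J; W(iv) = (604)(10.2 − 26.9) = -10087 J.
W_net = 4242 − 10087 = -5845 J (the counter-clockwise enclosed area).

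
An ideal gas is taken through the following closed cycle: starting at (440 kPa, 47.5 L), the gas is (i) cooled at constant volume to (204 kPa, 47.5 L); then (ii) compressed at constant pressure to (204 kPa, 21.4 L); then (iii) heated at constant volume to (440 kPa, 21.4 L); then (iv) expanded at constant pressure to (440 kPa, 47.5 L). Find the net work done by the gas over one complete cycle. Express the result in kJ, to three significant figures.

W_net ≈ 6.16 kJ

Constant-volume legs do no work.
W(ii) = (204)(21.4 − 47.5) = -5324 J; W(iv) = (440)(47.5 − 21.4) = 11484 J.
W_net = -5324 + 11484 = 6160 J (the clockwise enclosed area).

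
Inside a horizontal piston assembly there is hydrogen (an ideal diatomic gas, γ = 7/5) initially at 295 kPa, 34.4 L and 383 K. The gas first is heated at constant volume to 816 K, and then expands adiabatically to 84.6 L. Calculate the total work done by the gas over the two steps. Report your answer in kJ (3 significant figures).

Step 1 (isochoric): W = 0 (constant volume).
After step 1: P = 628.5 kPa (V unchanged).
Step 2 (adiabatic): W = (P₁V₁ − P₂V₂)/(γ−1) = (21621 − 15085)/0.4 = 16339 J.
W_total = 0 + 16339 = 16339 J.

W_total ≈ 16.3 kJ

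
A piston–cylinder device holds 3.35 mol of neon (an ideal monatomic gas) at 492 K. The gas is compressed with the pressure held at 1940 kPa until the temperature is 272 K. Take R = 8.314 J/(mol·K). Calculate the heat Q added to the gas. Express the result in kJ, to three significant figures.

Q ≈ -15.3 kJ

Isobaric: W = nRΔT = (3.35)(8.314)(-220) = -6127 J.
ΔU = nCᵥΔT with Cᵥ = 3R/2: ΔU = (3.35)(12.47)(-220) = -9191 J.
Q = ΔU + W = -9191 − 6127 = -15319 J.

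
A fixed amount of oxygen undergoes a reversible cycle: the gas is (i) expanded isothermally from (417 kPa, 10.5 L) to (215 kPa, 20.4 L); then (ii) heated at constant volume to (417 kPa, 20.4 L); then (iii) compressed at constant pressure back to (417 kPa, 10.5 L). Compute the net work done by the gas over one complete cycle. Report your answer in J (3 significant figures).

Leg (i): W = PᵢVᵢ ln(V_f/Vᵢ) = (4378) ln(20.4/10.5) = 2908 J.
Leg (ii): W = 0.
Leg (iii): W = PΔV = (417)(10.5 − 20.4) = -4128 J.
W_net = 2908 − 4128 = -1220 J.

W_net ≈ -1220 J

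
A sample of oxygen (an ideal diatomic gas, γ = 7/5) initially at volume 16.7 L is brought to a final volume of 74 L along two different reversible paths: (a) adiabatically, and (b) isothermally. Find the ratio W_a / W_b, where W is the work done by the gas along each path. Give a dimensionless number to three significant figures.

W_a / W_b ≈ 0.754

Path (a) adiabatic: W = P₁V₁(1 − (V₁/V₂)^(γ−1))/(γ−1) → W_a/(P₁V₁) = 1.122.
Path (b) isothermal: W = P₁V₁ ln(V₂/V₁) → W_b/(P₁V₁) = 1.489.
W_a / W_b = 1.122 / 1.489 = 0.7535.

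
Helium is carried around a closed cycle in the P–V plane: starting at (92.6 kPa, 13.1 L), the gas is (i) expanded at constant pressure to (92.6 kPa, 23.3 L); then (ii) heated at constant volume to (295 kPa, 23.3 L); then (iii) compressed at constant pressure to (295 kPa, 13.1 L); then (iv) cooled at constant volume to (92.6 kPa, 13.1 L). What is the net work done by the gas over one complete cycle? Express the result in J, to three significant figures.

W_net ≈ -2060 J

Constant-volume legs do no work.
W(i) = (92.6)(23.3 − 13.1) = 944.5 J; W(iii) = (295)(13.1 − 23.3) = -3009 J.
W_net = 944.5 − 3009 = -2064 J (the counter-clockwise enclosed area).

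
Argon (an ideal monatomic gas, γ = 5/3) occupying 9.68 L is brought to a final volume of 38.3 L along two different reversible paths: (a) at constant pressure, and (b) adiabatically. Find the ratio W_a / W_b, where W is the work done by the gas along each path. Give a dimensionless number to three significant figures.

Path (a) isobaric: W = P₁(V₂ − V₁) → W_a/(P₁V₁) = 2.957.
Path (b) adiabatic: W = P₁V₁(1 − (V₁/V₂)^(γ−1))/(γ−1) → W_b/(P₁V₁) = 0.9004.
W_a / W_b = 2.957 / 0.9004 = 3.284.

W_a / W_b ≈ 3.28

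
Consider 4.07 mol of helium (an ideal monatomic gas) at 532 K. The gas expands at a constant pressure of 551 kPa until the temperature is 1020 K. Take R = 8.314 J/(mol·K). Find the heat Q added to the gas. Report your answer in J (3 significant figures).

Isobaric: W = nRΔT = (4.07)(8.314)(488) = 16513 J.
ΔU = nCᵥΔT with Cᵥ = 3R/2: ΔU = (4.07)(12.47)(488) = 24769 J.
Q = ΔU + W = 24769 + 16513 = 41282 J.

Q ≈ 41300 J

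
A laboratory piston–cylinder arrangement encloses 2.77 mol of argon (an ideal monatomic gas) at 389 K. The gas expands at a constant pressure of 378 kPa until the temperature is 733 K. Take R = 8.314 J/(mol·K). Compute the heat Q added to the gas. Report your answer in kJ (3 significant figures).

Q ≈ 19.8 kJ

Isobaric: W = nRΔT = (2.77)(8.314)(344) = 7922 J.
ΔU = nCᵥΔT with Cᵥ = 3R/2: ΔU = (2.77)(12.47)(344) = 11883 J.
Q = ΔU + W = 11883 + 7922 = 19806 J.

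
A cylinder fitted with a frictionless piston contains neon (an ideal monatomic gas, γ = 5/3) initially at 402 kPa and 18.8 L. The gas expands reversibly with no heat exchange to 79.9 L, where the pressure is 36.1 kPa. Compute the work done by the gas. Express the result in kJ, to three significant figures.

Adiabatic: W = (P₁V₁ − P₂V₂)/(γ − 1) with γ = 5/3.
P₁V₁ = 7558 J, P₂V₂ = 2884 J.
W = (7558 − 2884) / 0.6667 = 7010 J.

W ≈ 7.01 kJ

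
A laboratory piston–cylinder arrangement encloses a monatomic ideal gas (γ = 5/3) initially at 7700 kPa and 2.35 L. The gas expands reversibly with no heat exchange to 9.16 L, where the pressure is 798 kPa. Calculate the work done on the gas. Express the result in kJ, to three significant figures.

W ≈ -16.2 kJ

Adiabatic: W = (P₁V₁ − P₂V₂)/(γ − 1) with γ = 5/3.
P₁V₁ = 18095 J, P₂V₂ = 7310 J.
W = (18095 − 7310) / 0.6667 = 16178 J.
Work on gas = −W_by = -16178 J.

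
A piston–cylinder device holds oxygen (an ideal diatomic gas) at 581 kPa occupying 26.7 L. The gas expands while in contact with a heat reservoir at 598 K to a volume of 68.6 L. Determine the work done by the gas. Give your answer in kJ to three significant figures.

Isothermal: W = nRT ln(V₂/V₁) = P₁V₁ ln(V₂/V₁).
P₁V₁ = (581 kPa)(26.7 L) = 15513 J.
W = 15513 × ln(68.6/26.7) = 15513 × 0.9436
W_by_gas = 14638 J.

W ≈ 14.6 kJ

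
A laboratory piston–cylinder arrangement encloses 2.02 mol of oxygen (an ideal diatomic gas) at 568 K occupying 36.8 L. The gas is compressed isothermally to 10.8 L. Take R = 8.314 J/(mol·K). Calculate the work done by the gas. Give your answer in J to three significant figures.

Isothermal: W = nRT ln(V₂/V₁).
W = (2.02)(8.314)(568) × ln(10.8/36.8)
  = 9539 × -1.226
W_by_gas = -11695 J.

W ≈ -11700 J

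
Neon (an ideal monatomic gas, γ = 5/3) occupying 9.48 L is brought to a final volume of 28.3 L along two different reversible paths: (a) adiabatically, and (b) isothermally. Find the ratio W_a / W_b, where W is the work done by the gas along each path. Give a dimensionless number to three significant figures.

W_a / W_b ≈ 0.710

Path (a) adiabatic: W = P₁V₁(1 − (V₁/V₂)^(γ−1))/(γ−1) → W_a/(P₁V₁) = 0.7765.
Path (b) isothermal: W = P₁V₁ ln(V₂/V₁) → W_b/(P₁V₁) = 1.094.
W_a / W_b = 0.7765 / 1.094 = 0.71.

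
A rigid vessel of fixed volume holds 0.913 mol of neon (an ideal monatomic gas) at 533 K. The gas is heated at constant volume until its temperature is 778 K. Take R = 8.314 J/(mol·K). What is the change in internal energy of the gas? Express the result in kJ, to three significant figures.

ΔU ≈ 2.79 kJ

Constant volume ⇒ W = 0, so Q = ΔU = nCᵥΔT with Cᵥ = 3R/2 = 12.47 J/(mol·K).
ΔU = (0.913)(12.47)(778 − 533) = 2790 J.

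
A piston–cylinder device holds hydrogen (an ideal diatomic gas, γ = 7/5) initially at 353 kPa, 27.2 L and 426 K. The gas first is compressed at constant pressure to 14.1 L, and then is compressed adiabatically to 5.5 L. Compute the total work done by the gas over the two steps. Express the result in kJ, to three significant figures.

W_total ≈ -10.3 kJ

Step 1 (isobaric): W = PΔV = (353 kPa)(14.1 − 27.2 L) = -4624 J.
After step 1: P = 353 kPa, V = 14.1 L, T = 220.8 K.
Step 2 (adiabatic): W = (P₁V₁ − P₂V₂)/(γ−1) = (4977 − 7253)/0.4 = -5690 J.
W_total = -4624 − 5690 = -10314 J.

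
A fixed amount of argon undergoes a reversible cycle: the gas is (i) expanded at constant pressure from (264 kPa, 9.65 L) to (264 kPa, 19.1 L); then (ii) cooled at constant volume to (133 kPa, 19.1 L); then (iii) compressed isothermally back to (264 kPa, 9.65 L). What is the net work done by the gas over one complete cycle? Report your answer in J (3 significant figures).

Leg (i): W = PΔV = (264)(19.1 − 9.65) = 2495 J.
Leg (ii): W = 0.
Leg (iii): W = PᵢVᵢ ln(V_f/Vᵢ) = (2540) ln(9.65/19.1) = -1734 J.
W_net = 2495 − 1734 = 760.5 J.

W_net ≈ 760 J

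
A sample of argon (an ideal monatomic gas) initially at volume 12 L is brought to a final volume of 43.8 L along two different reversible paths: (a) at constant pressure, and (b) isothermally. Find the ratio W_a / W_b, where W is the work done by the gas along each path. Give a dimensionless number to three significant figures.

Path (a) isobaric: W = P₁(V₂ − V₁) → W_a/(P₁V₁) = 2.65.
Path (b) isothermal: W = P₁V₁ ln(V₂/V₁) → W_b/(P₁V₁) = 1.295.
W_a / W_b = 2.65 / 1.295 = 2.047.

W_a / W_b ≈ 2.05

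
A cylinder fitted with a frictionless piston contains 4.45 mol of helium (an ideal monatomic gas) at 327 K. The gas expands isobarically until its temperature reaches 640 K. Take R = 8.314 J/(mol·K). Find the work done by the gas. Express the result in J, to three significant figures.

Isobaric: W = P ΔV = nR ΔT.
W = (4.45)(8.314)(640 − 327) = 11580 J.

W ≈ 11600 J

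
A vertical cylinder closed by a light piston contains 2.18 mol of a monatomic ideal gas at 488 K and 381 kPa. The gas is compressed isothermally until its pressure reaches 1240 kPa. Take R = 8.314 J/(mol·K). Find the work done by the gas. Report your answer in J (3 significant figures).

W ≈ -10400 J

Isothermal process: W = nRT ln(V₂/V₁) = nRT ln(P₁/P₂).
W = (2.18)(8.314)(488) × ln(381/1240)
  = 8845 × ln(0.3073) = 8845 × -1.18
W_by_gas = -10437 J.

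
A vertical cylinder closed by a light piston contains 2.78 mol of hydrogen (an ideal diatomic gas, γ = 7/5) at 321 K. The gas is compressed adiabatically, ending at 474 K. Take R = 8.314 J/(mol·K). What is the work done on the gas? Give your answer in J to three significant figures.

Adiabatic ⇒ Q = 0, so W_by = −ΔU = nCᵥ(T₁ − T₂).
Cᵥ = 5R/2 = 20.79 J/(mol·K).
W = (2.78)(20.79)(321 − 474) = -8841 J.
Work on gas = −W_by = 8841 J.

W ≈ 8840 J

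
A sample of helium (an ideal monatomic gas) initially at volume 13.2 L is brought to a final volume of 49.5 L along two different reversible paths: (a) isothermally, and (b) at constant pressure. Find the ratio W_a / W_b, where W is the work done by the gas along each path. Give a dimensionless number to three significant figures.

W_a / W_b ≈ 0.481

Path (a) isothermal: W = P₁V₁ ln(V₂/V₁) → W_a/(P₁V₁) = 1.322.
Path (b) isobaric: W = P₁(V₂ − V₁) → W_b/(P₁V₁) = 2.75.
W_a / W_b = 1.322 / 2.75 = 0.4806.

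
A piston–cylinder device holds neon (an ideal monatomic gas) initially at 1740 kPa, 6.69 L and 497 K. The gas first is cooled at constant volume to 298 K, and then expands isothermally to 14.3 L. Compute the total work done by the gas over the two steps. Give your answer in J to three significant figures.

W_total ≈ 5300 J

Step 1 (isochoric): W = 0 (constant volume).
After step 1: P = 1043 kPa (V unchanged).
Step 2 (isothermal): W = P₁V₁ ln(V₂/V₁) = (6980) ln(14.3/6.69) = 5302 J.
W_total = 0 + 5302 = 5302 J.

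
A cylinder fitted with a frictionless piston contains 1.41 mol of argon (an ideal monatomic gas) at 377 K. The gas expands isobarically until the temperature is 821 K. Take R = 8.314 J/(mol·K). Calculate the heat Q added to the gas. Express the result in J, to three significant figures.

Isobaric: W = nRΔT = (1.41)(8.314)(444) = 5205 J.
ΔU = nCᵥΔT with Cᵥ = 3R/2: ΔU = (1.41)(12.47)(444) = 7807 J.
Q = ΔU + W = 7807 + 5205 = 13012 J.

Q ≈ 13000 J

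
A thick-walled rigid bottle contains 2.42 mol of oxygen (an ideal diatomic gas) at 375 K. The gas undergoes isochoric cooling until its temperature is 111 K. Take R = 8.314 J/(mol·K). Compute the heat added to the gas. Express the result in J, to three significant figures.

Q ≈ -13300 J

Constant volume ⇒ W = 0, so Q = ΔU = nCᵥΔT with Cᵥ = 5R/2 = 20.79 J/(mol·K).
ΔU = (2.42)(20.79)(111 − 375) = -13279 J.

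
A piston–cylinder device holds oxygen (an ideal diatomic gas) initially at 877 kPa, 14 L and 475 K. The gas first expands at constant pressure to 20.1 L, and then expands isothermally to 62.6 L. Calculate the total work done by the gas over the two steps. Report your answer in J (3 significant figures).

W_total ≈ 25400 J

Step 1 (isobaric): W = PΔV = (877 kPa)(20.1 − 14 L) = 5350 J.
After step 1: P = 877 kPa, V = 20.1 L, T = 682 K.
Step 2 (isothermal): W = P₁V₁ ln(V₂/V₁) = (17628) ln(62.6/20.1) = 20026 J.
W_total = 5350 + 20026 = 25376 J.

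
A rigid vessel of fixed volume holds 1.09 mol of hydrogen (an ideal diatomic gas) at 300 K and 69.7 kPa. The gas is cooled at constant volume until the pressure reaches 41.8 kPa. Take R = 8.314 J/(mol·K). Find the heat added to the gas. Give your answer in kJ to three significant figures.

Q ≈ -2.72 kJ

Constant volume ⇒ W = 0, so Q = ΔU = nCᵥΔT with Cᵥ = 5R/2 = 20.79 J/(mol·K).
At constant V, T₂/T₁ = P₂/P₁ ⇒ ΔT = T₁(P₂/P₁ − 1) = 300·(41.8/69.7 − 1) = -120.1 K.
ΔU = (1.09)(20.79)(-120.1) = -2721 J.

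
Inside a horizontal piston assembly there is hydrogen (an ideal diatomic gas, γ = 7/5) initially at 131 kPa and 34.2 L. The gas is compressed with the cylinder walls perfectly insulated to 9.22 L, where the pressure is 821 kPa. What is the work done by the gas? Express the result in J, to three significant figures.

W ≈ -7720 J

Adiabatic: W = (P₁V₁ − P₂V₂)/(γ − 1) with γ = 7/5.
P₁V₁ = 4480 J, P₂V₂ = 7570 J.
W = (4480 − 7570) / 0.4 = -7724 J.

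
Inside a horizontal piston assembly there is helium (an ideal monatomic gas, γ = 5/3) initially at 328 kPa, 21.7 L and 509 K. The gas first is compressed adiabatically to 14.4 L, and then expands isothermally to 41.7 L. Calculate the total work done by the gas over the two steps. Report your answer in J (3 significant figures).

W_total ≈ 6590 J

Step 1 (adiabatic): W = (P₁V₁ − P₂V₂)/(γ−1) = (7118 − 9355)/0.667 = -3357 J.
After step 1: P = 649.7 kPa, V = 14.4 L, T = 669 K.
Step 2 (isothermal): W = P₁V₁ ln(V₂/V₁) = (9355) ln(41.7/14.4) = 9947 J.
W_total = -3357 + 9947 = 6591 J.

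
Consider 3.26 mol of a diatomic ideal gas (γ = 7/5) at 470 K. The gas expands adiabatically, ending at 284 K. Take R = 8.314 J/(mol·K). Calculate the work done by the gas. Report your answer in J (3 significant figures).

W ≈ 12600 J

Adiabatic ⇒ Q = 0, so W_by = −ΔU = nCᵥ(T₁ − T₂).
Cᵥ = 5R/2 = 20.79 J/(mol·K).
W = (3.26)(20.79)(470 − 284) = 12603 J.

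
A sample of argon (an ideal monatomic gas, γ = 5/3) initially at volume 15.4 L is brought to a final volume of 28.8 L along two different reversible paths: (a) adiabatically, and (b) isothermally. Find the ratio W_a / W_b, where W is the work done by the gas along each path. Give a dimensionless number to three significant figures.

Path (a) adiabatic: W = P₁V₁(1 − (V₁/V₂)^(γ−1))/(γ−1) → W_a/(P₁V₁) = 0.5118.
Path (b) isothermal: W = P₁V₁ ln(V₂/V₁) → W_b/(P₁V₁) = 0.626.
W_a / W_b = 0.5118 / 0.626 = 0.8176.

W_a / W_b ≈ 0.818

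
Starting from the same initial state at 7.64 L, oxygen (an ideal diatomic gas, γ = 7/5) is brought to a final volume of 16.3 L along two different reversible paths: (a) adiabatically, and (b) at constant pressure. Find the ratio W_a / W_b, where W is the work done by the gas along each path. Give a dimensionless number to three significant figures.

Path (a) adiabatic: W = P₁V₁(1 − (V₁/V₂)^(γ−1))/(γ−1) → W_a/(P₁V₁) = 0.6537.
Path (b) isobaric: W = P₁(V₂ − V₁) → W_b/(P₁V₁) = 1.134.
W_a / W_b = 0.6537 / 1.134 = 0.5767.

W_a / W_b ≈ 0.577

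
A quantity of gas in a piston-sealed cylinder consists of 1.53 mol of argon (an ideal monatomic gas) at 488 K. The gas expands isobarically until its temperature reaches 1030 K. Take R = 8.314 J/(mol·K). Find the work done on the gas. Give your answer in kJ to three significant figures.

W ≈ -6.89 kJ

Isobaric: W = P ΔV = nR ΔT.
W = (1.53)(8.314)(1030 − 488) = 6894 J.
Work on gas = −W_by = -6894 J.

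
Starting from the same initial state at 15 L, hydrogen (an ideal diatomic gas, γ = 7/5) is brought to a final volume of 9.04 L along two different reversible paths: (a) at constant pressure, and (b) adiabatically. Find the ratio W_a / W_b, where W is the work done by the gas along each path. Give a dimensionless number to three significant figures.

W_a / W_b ≈ 0.708

Path (a) isobaric: W = P₁(V₂ − V₁) → W_a/(P₁V₁) = -0.3973.
Path (b) adiabatic: W = P₁V₁(1 − (V₁/V₂)^(γ−1))/(γ−1) → W_b/(P₁V₁) = -0.5613.
W_a / W_b = -0.3973 / -0.5613 = 0.7079.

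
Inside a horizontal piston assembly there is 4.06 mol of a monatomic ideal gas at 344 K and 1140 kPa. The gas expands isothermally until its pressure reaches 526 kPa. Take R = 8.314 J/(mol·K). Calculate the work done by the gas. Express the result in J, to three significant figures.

Isothermal process: W = nRT ln(V₂/V₁) = nRT ln(P₁/P₂).
W = (4.06)(8.314)(344) × ln(1140/526)
  = 11612 × ln(2.167) = 11612 × 0.7735
W_by_gas = 8981 J.

W ≈ 8980 J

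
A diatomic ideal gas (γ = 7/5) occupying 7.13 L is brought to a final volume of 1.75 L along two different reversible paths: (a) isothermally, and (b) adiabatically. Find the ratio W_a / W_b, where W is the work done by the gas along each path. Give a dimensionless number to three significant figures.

W_a / W_b ≈ 0.745

Path (a) isothermal: W = P₁V₁ ln(V₂/V₁) → W_a/(P₁V₁) = -1.405.
Path (b) adiabatic: W = P₁V₁(1 − (V₁/V₂)^(γ−1))/(γ−1) → W_b/(P₁V₁) = -1.885.
W_a / W_b = -1.405 / -1.885 = 0.7452.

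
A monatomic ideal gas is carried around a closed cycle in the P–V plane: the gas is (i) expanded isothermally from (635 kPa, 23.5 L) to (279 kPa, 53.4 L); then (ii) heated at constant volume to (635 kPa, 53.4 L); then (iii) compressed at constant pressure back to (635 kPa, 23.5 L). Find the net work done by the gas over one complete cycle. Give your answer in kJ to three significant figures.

Leg (i): W = PᵢVᵢ ln(V_f/Vᵢ) = (14922) ln(53.4/23.5) = 12249 J.
Leg (ii): W = 0.
Leg (iii): W = PΔV = (635)(23.5 − 53.4) = -18986 J.
W_net = 12249 − 18986 = -6738 J.

W_net ≈ -6.74 kJ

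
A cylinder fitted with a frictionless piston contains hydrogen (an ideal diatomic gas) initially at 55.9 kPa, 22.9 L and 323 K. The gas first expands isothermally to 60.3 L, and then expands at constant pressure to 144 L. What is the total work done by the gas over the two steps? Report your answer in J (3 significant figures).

Step 1 (isothermal): W = P₁V₁ ln(V₂/V₁) = (1280) ln(60.3/22.9) = 1239 J.
After step 1: P = 21.23 kPa, V = 60.3 L, T = 323 K.
Step 2 (isobaric): W = PΔV = (21.23 kPa)(144 − 60.3 L) = 1777 J.
W_total = 1239 + 1777 = 3016 J.

W_total ≈ 3020 J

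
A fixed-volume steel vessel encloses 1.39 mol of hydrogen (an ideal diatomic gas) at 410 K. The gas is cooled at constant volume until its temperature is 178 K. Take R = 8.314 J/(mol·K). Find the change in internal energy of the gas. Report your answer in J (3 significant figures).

ΔU ≈ -6700 J

Constant volume ⇒ W = 0, so Q = ΔU = nCᵥΔT with Cᵥ = 5R/2 = 20.79 J/(mol·K).
ΔU = (1.39)(20.79)(178 − 410) = -6703 J.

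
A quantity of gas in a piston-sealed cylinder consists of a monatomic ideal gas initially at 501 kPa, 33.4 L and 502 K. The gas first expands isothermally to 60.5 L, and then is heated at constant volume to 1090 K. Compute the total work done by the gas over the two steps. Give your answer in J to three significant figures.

Step 1 (isothermal): W = P₁V₁ ln(V₂/V₁) = (16733) ln(60.5/33.4) = 9941 J.
Step 2 (isochoric): W = 0 (constant volume).
W_total = 9941 + 0 = 9941 J.

W_total ≈ 9940 J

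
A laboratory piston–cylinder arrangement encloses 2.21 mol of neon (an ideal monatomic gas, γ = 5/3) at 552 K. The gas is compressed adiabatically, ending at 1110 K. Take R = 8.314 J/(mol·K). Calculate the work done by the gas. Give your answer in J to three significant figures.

Adiabatic ⇒ Q = 0, so W_by = −ΔU = nCᵥ(T₁ − T₂).
Cᵥ = 3R/2 = 12.47 J/(mol·K).
W = (2.21)(12.47)(552 − 1110) = -15379 J.

W ≈ -15400 J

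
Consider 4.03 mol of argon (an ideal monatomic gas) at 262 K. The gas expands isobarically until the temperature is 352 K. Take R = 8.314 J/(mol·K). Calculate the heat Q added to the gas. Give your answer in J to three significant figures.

Isobaric: W = nRΔT = (4.03)(8.314)(90) = 3015 J.
ΔU = nCᵥΔT with Cᵥ = 3R/2: ΔU = (4.03)(12.47)(90) = 4523 J.
Q = ΔU + W = 4523 + 3015 = 7539 J.

Q ≈ 7540 J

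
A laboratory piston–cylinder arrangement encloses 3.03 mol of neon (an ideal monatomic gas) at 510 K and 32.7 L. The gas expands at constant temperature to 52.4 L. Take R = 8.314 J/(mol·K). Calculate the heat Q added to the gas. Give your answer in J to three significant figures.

Isothermal ⇒ ΔU = 0, so Q = W = nRT ln(V₂/V₁).
Q = (3.03)(8.314)(510) ln(52.4/32.7) = 12848 × 0.4715 = 6058 J.

Q ≈ 6060 J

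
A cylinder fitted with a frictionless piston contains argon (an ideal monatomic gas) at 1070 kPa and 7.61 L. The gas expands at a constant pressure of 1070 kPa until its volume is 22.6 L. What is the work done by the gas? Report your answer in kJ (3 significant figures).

Isobaric: W = P ΔV.
W = (1070 kPa)(22.6 − 7.61 L) = (1070)(14.99) = 16039 J.

W ≈ 16.0 kJ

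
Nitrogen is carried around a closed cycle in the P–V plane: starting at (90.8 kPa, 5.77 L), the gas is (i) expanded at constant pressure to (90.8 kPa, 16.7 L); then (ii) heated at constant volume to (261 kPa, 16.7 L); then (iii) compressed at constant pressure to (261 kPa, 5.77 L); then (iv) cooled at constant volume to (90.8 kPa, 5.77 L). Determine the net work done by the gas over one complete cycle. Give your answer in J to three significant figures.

Constant-volume legs do no work.
W(i) = (90.8)(16.7 − 5.77) = 992.4 J; W(iii) = (261)(5.77 − 16.7) = -2853 J.
W_net = 992.4 − 2853 = -1860 J (the counter-clockwise enclosed area).

W_net ≈ -1860 J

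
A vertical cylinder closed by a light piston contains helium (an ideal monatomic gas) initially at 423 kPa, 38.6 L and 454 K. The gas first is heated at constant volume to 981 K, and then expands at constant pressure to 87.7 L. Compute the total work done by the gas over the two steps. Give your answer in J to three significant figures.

W_total ≈ 44900 J

Step 1 (isochoric): W = 0 (constant volume).
After step 1: P = 914 kPa (V unchanged).
Step 2 (isobaric): W = PΔV = (914 kPa)(87.7 − 38.6 L) = 44878 J.
W_total = 0 + 44878 = 44878 J.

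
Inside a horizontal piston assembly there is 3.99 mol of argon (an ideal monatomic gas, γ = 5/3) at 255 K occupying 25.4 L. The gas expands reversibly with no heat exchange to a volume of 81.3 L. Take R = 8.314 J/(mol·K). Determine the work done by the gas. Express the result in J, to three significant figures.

Adiabatic: TV^(γ−1) = const with γ = 5/3.
T₂ = T₁ (V₁/V₂)^(γ−1) = 255 × (25.4/81.3)^0.667 = 255 × 0.4604 = 117.4 K.
W_by = nCᵥ(T₁ − T₂) = (3.99)(12.47)(255 − 117.4) = 6846 J.

W ≈ 6850 J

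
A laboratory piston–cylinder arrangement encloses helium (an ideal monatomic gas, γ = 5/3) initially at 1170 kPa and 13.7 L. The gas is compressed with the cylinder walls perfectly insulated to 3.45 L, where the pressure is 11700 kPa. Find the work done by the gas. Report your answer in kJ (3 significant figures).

Adiabatic: W = (P₁V₁ − P₂V₂)/(γ − 1) with γ = 5/3.
P₁V₁ = 16029 J, P₂V₂ = 40365 J.
W = (16029 − 40365) / 0.6667 = -36504 J.

W ≈ -36.5 kJ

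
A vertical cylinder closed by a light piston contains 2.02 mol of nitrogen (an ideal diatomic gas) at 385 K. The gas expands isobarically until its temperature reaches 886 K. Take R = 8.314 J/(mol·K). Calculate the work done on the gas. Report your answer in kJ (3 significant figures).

Isobaric: W = P ΔV = nR ΔT.
W = (2.02)(8.314)(886 − 385) = 8414 J.
Work on gas = −W_by = -8414 J.

W ≈ -8.41 kJ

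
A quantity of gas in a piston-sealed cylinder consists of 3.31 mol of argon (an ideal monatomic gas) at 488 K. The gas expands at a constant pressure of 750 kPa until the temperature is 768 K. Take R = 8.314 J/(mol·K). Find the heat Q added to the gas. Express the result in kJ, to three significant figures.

Isobaric: W = nRΔT = (3.31)(8.314)(280) = 7705 J.
ΔU = nCᵥΔT with Cᵥ = 3R/2: ΔU = (3.31)(12.47)(280) = 11558 J.
Q = ΔU + W = 11558 + 7705 = 19264 J.

Q ≈ 19.3 kJ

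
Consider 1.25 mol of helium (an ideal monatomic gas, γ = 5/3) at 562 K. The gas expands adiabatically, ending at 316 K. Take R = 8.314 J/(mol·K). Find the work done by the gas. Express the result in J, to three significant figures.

Adiabatic ⇒ Q = 0, so W_by = −ΔU = nCᵥ(T₁ − T₂).
Cᵥ = 3R/2 = 12.47 J/(mol·K).
W = (1.25)(12.47)(562 − 316) = 3835 J.

W ≈ 3830 J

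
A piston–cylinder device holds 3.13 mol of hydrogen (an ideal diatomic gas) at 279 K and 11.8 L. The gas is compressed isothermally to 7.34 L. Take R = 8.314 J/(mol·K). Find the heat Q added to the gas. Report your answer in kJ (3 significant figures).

Isothermal ⇒ ΔU = 0, so Q = W = nRT ln(V₂/V₁).
Q = (3.13)(8.314)(279) ln(7.34/11.8) = 7260 × -0.4748 = -3447 J.

Q ≈ -3.45 kJ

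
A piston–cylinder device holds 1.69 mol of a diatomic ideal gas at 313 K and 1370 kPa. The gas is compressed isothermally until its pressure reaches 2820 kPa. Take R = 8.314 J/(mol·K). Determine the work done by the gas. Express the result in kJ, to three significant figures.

W ≈ -3.17 kJ

Isothermal process: W = nRT ln(V₂/V₁) = nRT ln(P₁/P₂).
W = (1.69)(8.314)(313) × ln(1370/2820)
  = 4398 × ln(0.4858) = 4398 × -0.7219
W_by_gas = -3175 J.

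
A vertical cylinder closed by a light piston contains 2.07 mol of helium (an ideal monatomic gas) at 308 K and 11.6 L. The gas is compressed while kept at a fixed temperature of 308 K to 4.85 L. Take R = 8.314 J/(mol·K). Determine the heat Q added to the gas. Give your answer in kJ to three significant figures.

Isothermal ⇒ ΔU = 0, so Q = W = nRT ln(V₂/V₁).
Q = (2.07)(8.314)(308) ln(4.85/11.6) = 5301 × -0.872 = -4622 J.

Q ≈ -4.62 kJ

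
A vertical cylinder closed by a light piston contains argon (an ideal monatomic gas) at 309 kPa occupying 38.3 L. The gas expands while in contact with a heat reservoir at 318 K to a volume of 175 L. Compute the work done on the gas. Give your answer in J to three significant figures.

W ≈ -18000 J

Isothermal: W = nRT ln(V₂/V₁) = P₁V₁ ln(V₂/V₁).
P₁V₁ = (309 kPa)(38.3 L) = 11835 J.
W = 11835 × ln(175/38.3) = 11835 × 1.519
W_by_gas = 17981 J; work on gas = −W_by = -17981 J.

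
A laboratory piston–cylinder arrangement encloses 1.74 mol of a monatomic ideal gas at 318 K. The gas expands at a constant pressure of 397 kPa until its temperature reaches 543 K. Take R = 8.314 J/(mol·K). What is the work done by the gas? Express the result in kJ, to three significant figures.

Isobaric: W = P ΔV = nR ΔT.
W = (1.74)(8.314)(543 − 318) = 3255 J.

W ≈ 3.25 kJ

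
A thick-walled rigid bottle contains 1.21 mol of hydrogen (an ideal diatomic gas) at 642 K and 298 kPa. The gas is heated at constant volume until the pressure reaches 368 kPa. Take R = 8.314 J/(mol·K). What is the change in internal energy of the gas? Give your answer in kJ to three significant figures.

ΔU ≈ 3.79 kJ

Constant volume ⇒ W = 0, so Q = ΔU = nCᵥΔT with Cᵥ = 5R/2 = 20.79 J/(mol·K).
At constant V, T₂/T₁ = P₂/P₁ ⇒ ΔT = T₁(P₂/P₁ − 1) = 642·(368/298 − 1) = 150.8 K.
ΔU = (1.21)(20.79)(150.8) = 3793 J.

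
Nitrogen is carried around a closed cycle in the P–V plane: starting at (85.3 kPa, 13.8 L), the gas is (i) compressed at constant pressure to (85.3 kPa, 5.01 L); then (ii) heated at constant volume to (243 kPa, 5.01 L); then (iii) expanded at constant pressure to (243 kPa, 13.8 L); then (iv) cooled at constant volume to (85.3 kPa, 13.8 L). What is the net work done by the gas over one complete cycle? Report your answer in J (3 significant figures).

W_net ≈ 1390 J

Constant-volume legs do no work.
W(i) = (85.3)(5.01 − 13.8) = -749.8 J; W(iii) = (243)(13.8 − 5.01) = 2136 J.
W_net = -749.8 + 2136 = 1386 J (the clockwise enclosed area).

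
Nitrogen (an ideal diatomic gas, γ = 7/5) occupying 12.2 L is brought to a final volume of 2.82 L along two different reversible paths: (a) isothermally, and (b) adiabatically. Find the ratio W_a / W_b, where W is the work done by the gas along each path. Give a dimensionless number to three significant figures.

W_a / W_b ≈ 0.736

Path (a) isothermal: W = P₁V₁ ln(V₂/V₁) → W_a/(P₁V₁) = -1.465.
Path (b) adiabatic: W = P₁V₁(1 − (V₁/V₂)^(γ−1))/(γ−1) → W_b/(P₁V₁) = -1.991.
W_a / W_b = -1.465 / -1.991 = 0.7355.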